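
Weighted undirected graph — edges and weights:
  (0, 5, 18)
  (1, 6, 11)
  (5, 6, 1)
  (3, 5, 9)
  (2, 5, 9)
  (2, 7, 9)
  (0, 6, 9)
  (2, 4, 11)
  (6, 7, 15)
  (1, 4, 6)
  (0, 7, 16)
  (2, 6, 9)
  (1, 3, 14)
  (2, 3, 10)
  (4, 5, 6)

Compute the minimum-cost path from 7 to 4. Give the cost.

Comparing a few candidate routes:
7 -> 2 -> 6 -> 5 -> 4: 9 + 9 + 1 + 6 = 25
7 -> 2 -> 5 -> 4: 9 + 9 + 6 = 24
7 -> 6 -> 1 -> 4: 15 + 11 + 6 = 32
7 -> 2 -> 4: 9 + 11 = 20
7 -> 0 -> 6 -> 5 -> 4: 16 + 9 + 1 + 6 = 32
7 -> 6 -> 5 -> 4: 15 + 1 + 6 = 22
Best route has total 20.

20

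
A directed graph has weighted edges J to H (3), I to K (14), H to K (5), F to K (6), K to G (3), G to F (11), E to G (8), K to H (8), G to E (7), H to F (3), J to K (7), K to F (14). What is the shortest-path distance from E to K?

Candidate routes:
E → G → F → K: 8 + 11 + 6 = 25
Best route has total 25.

25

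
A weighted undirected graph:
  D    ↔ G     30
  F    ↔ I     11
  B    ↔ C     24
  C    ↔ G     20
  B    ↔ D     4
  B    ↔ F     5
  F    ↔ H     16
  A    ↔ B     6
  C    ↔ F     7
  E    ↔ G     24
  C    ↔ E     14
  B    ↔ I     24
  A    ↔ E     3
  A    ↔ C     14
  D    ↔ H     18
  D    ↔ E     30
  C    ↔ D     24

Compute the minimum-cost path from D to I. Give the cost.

20

Some routes from D to I:
D - B - A - C - F - I: 4 + 6 + 14 + 7 + 11 = 42
D - B - A - E - C - F - I: 4 + 6 + 3 + 14 + 7 + 11 = 45
D - C - F - I: 24 + 7 + 11 = 42
D - H - F - I: 18 + 16 + 11 = 45
D - B - I: 4 + 24 = 28
D - B - F - I: 4 + 5 + 11 = 20
Best route has total 20.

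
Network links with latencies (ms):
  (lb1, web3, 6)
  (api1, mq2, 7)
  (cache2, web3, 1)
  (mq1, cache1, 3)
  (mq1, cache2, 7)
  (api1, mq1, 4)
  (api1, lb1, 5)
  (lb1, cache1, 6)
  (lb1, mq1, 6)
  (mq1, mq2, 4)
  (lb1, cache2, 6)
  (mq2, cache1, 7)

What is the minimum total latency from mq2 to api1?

7

Comparing a few candidate routes:
mq2 - mq1 - api1: 4 + 4 = 8
mq2 - cache1 - mq1 - api1: 7 + 3 + 4 = 14
mq2 - api1: 7
Shortest: 7 ms.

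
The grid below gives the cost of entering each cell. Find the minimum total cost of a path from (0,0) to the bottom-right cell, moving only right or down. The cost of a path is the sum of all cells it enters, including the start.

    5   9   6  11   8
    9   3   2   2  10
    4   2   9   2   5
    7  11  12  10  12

40

Best path: [0,0] → [0,1] → [1,1] → [1,2] → [1,3] → [2,3] → [2,4] → [3,4]
Cost: 5 + 9 + 3 + 2 + 2 + 2 + 5 + 12 = 40
(Top row then right column would cost 66.)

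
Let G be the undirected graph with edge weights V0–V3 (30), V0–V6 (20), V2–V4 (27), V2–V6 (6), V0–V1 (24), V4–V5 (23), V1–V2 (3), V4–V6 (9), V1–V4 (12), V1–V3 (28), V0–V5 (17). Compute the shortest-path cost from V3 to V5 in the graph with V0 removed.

63

Candidate routes:
V3 - V1 - V2 - V4 - V5: 28 + 3 + 27 + 23 = 81
V3 - V1 - V4 - V5: 28 + 12 + 23 = 63
V3 - V1 - V2 - V6 - V4 - V5: 28 + 3 + 6 + 9 + 23 = 69
The minimum is 63.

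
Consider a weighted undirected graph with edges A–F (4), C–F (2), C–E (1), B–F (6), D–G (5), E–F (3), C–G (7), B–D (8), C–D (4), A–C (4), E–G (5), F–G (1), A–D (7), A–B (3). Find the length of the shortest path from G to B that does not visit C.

Checking several routes:
G → D → B: 5 + 8 = 13
G → F → B: 1 + 6 = 7
G → D → A → B: 5 + 7 + 3 = 15
G → F → A → B: 1 + 4 + 3 = 8
G → E → F → B: 5 + 3 + 6 = 14
G → E → F → A → B: 5 + 3 + 4 + 3 = 15
The minimum is 7.

7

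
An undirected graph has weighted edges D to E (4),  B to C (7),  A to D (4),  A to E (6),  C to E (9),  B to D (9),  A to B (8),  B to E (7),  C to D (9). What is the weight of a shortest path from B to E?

Some routes from B to E:
B-A-E: 8 + 6 = 14
B-D-E: 9 + 4 = 13
B-E: 7
The minimum is 7.

7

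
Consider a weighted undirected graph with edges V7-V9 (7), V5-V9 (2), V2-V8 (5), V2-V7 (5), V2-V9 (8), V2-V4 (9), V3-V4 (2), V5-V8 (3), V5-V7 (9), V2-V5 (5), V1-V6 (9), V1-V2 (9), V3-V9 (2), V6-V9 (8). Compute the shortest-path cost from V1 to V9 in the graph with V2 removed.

Candidate routes:
V1 - V6 - V9: 9 + 8 = 17
Best route has total 17.

17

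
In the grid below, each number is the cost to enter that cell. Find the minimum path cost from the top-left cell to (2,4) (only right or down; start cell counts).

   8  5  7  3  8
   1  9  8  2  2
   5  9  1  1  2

Take [0,0] → [1,0] → [2,0] → [2,1] → [2,2] → [2,3] → [2,4] for a total of 8 + 1 + 5 + 9 + 1 + 1 + 2 = 27.
(Top row then right column would cost 35.)

27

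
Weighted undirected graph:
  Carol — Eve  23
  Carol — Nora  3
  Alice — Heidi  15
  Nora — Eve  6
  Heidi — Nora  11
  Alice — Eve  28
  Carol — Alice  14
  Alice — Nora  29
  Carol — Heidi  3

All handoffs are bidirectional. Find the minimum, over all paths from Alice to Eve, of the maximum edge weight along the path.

Checking several routes:
Alice → Heidi → Nora → Eve: max(15, 11, 6) = 15
Alice → Heidi → Carol → Eve: max(15, 3, 23) = 23
Alice → Carol → Nora → Eve: max(14, 3, 6) = 14
Alice → Carol → Heidi → Nora → Eve: max(14, 3, 11, 6) = 14
Alice → Heidi → Carol → Nora → Eve: max(15, 3, 3, 6) = 15
Best route has worst link 14.

14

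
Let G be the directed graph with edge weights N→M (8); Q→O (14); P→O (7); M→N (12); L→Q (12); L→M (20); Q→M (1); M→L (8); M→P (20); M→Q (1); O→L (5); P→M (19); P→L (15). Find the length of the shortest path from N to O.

Candidate routes:
N-M-P-L-Q-O: 8 + 20 + 15 + 12 + 14 = 69
N-M-L-Q-O: 8 + 8 + 12 + 14 = 42
N-M-P-O: 8 + 20 + 7 = 35
N-M-Q-O: 8 + 1 + 14 = 23
The minimum is 23.

23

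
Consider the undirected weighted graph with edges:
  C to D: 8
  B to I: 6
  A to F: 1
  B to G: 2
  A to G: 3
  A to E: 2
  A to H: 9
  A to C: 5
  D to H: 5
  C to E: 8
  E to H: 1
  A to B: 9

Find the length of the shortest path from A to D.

8

Paths from A to D:
A→C→E→H→D: 5 + 8 + 1 + 5 = 19
A→H→E→C→D: 9 + 1 + 8 + 8 = 26
A→E→C→D: 2 + 8 + 8 = 18
A→C→D: 5 + 8 = 13
A→H→D: 9 + 5 = 14
A→E→H→D: 2 + 1 + 5 = 8
Best route has total 8.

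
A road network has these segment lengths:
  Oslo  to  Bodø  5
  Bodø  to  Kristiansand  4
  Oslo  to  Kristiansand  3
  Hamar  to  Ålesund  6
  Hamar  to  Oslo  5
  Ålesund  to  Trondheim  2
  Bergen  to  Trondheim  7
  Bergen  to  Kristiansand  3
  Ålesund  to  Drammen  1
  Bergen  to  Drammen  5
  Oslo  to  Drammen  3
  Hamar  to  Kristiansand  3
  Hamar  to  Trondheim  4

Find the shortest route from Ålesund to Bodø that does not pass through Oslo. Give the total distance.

13

Comparing a few candidate routes:
Ålesund-Hamar-Kristiansand-Bodø: 6 + 3 + 4 = 13
Ålesund-Drammen-Bergen-Kristiansand-Bodø: 1 + 5 + 3 + 4 = 13
Ålesund-Trondheim-Hamar-Kristiansand-Bodø: 2 + 4 + 3 + 4 = 13
Shortest: 13.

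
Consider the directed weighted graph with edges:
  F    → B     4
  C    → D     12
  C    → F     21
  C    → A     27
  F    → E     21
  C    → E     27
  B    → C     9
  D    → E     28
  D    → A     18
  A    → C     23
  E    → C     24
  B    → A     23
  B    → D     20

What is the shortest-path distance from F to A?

Comparing a few candidate routes:
F-E-C-D-A: 21 + 24 + 12 + 18 = 75
F-B-A: 4 + 23 = 27
F-B-C-D-A: 4 + 9 + 12 + 18 = 43
F-B-D-A: 4 + 20 + 18 = 42
F-B-C-A: 4 + 9 + 27 = 40
F-E-C-A: 21 + 24 + 27 = 72
Best route has total 27.

27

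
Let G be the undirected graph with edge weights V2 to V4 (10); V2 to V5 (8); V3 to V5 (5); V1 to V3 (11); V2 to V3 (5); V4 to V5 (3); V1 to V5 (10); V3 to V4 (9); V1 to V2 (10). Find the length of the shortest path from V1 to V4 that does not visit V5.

Routes from V1 to V4 avoiding V5:
V1 → V2 → V3 → V4: 10 + 5 + 9 = 24
V1 → V3 → V2 → V4: 11 + 5 + 10 = 26
V1 → V2 → V4: 10 + 10 = 20
V1 → V3 → V4: 11 + 9 = 20
Shortest: 20.

20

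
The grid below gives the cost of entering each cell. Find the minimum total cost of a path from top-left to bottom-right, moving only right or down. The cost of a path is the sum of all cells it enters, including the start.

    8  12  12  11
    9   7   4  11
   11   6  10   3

Take (0,0)→(1,0)→(1,1)→(1,2)→(2,2)→(2,3) for a total of 8 + 9 + 7 + 4 + 10 + 3 = 41.

41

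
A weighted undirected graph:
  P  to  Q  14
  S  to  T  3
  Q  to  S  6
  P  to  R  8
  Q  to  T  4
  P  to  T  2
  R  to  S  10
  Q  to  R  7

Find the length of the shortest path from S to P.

Comparing a few candidate routes:
S -> Q -> P: 6 + 14 = 20
S -> R -> P: 10 + 8 = 18
S -> T -> P: 3 + 2 = 5
S -> Q -> T -> P: 6 + 4 + 2 = 12
The minimum is 5.

5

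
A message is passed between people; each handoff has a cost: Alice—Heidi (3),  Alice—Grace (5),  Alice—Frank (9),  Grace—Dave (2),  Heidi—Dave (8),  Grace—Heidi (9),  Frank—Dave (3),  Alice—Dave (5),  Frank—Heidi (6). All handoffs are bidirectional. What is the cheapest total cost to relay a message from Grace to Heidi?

Comparing a few candidate routes:
Grace → Dave → Frank → Alice → Heidi: 2 + 3 + 9 + 3 = 17
Grace → Alice → Heidi: 5 + 3 = 8
Grace → Dave → Alice → Heidi: 2 + 5 + 3 = 10
Grace → Dave → Frank → Heidi: 2 + 3 + 6 = 11
Grace → Heidi: 9
Grace → Dave → Heidi: 2 + 8 = 10
Best route has total 8.

8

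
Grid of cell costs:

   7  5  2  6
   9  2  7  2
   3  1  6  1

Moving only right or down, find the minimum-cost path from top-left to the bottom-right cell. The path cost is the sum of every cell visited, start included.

Best path: r0c0 -> r0c1 -> r1c1 -> r2c1 -> r2c2 -> r2c3
Cost: 7 + 5 + 2 + 1 + 6 + 1 = 22
For comparison, the top-then-right route costs 23.

22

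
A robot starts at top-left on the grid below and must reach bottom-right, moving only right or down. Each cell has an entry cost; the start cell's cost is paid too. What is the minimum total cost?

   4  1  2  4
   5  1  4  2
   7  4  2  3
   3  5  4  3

18

Cheapest: [0,0] [0,1] [1,1] [1,2] [1,3] [2,3] [3,3]
  4 + 1 + 1 + 4 + 2 + 3 + 3 = 18
(Top row then right column would cost 19.)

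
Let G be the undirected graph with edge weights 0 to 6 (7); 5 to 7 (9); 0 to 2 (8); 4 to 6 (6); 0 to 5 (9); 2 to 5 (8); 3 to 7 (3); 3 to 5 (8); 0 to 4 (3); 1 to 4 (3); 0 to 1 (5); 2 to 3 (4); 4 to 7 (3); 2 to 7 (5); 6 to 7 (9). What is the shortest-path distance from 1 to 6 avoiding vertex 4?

Comparing a few candidate routes:
1 → 0 → 2 → 7 → 6: 5 + 8 + 5 + 9 = 27
1 → 0 → 5 → 2 → 7 → 6: 5 + 9 + 8 + 5 + 9 = 36
1 → 0 → 5 → 7 → 6: 5 + 9 + 9 + 9 = 32
1 → 0 → 5 → 3 → 7 → 6: 5 + 9 + 8 + 3 + 9 = 34
1 → 0 → 2 → 3 → 7 → 6: 5 + 8 + 4 + 3 + 9 = 29
1 → 0 → 6: 5 + 7 = 12
Best route has total 12.

12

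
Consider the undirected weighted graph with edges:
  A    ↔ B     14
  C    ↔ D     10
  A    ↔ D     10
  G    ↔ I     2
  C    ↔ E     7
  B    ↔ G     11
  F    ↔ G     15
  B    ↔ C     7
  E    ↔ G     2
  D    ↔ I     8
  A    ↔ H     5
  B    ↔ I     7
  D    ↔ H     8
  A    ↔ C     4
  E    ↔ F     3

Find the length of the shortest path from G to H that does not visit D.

18

A few of the G→H routes:
G → E → C → A → H: 2 + 7 + 4 + 5 = 18
G → I → B → C → A → H: 2 + 7 + 7 + 4 + 5 = 25
G → B → C → A → H: 11 + 7 + 4 + 5 = 27
Shortest: 18.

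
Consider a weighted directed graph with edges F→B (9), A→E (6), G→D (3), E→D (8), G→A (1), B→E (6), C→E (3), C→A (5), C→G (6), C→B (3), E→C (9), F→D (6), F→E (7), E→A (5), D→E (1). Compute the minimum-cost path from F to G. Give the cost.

22

Paths from F to G:
F-B-E-C-G: 9 + 6 + 9 + 6 = 30
F-E-C-G: 7 + 9 + 6 = 22
F-D-E-C-G: 6 + 1 + 9 + 6 = 22
Shortest: 22.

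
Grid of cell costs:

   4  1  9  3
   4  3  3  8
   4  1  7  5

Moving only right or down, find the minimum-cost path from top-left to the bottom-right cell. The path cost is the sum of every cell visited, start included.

Cheapest: [0,0] → [0,1] → [1,1] → [2,1] → [2,2] → [2,3]
  4 + 1 + 3 + 1 + 7 + 5 = 21
(Top row then right column would cost 30.)

21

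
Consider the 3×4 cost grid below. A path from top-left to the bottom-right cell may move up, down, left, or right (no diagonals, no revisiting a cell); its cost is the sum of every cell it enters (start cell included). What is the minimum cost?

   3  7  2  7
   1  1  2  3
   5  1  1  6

Best path: (0,0)→(1,0)→(1,1)→(2,1)→(2,2)→(2,3)
Cost: 3 + 1 + 1 + 1 + 1 + 6 = 13

13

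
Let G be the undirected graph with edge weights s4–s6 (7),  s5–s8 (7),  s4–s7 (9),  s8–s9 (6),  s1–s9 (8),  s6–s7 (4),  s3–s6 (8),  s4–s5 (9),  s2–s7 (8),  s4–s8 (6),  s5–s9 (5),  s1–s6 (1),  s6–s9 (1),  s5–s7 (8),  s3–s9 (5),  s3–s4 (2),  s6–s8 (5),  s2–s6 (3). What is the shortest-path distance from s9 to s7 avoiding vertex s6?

Checking several routes:
s9 -> s3 -> s4 -> s7: 5 + 2 + 9 = 16
s9 -> s5 -> s7: 5 + 8 = 13
s9 -> s5 -> s4 -> s7: 5 + 9 + 9 = 23
s9 -> s8 -> s4 -> s7: 6 + 6 + 9 = 21
s9 -> s8 -> s5 -> s7: 6 + 7 + 8 = 21
Best route has total 13.

13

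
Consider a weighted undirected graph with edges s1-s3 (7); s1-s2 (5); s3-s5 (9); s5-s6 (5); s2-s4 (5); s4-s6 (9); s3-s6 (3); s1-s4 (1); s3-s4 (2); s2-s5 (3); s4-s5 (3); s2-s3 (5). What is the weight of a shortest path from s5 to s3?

5

Comparing a few candidate routes:
s5 -> s6 -> s3: 5 + 3 = 8
s5 -> s2 -> s1 -> s4 -> s3: 3 + 5 + 1 + 2 = 11
s5 -> s2 -> s4 -> s3: 3 + 5 + 2 = 10
s5 -> s4 -> s3: 3 + 2 = 5
s5 -> s3: 9
s5 -> s2 -> s3: 3 + 5 = 8
Shortest: 5.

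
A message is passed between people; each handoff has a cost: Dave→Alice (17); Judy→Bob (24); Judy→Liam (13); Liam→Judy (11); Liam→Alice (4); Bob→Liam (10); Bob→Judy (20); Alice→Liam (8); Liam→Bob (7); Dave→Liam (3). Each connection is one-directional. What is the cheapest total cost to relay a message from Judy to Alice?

Routes from Judy to Alice:
Judy → Liam → Alice: 13 + 4 = 17
Judy → Bob → Liam → Alice: 24 + 10 + 4 = 38
The minimum is 17.

17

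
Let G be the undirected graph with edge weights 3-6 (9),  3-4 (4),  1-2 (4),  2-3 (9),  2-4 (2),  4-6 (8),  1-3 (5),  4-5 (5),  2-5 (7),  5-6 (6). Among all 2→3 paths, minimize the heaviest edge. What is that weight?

Some routes from 2 to 3:
2-4-3: max(2, 4) = 4
2-1-3: max(4, 5) = 5
2-5-4-3: max(7, 5, 4) = 7
Smallest bottleneck: 4.

4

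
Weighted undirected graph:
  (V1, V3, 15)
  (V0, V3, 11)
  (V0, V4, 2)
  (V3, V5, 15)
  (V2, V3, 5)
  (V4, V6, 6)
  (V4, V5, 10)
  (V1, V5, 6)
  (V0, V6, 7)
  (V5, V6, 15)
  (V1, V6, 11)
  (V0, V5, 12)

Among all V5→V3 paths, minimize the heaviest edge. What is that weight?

11

Some routes from V5 to V3:
V5→V4→V6→V0→V3: max(10, 6, 7, 11) = 11
V5→V4→V0→V3: max(10, 2, 11) = 11
V5→V1→V6→V4→V0→V3: max(6, 11, 6, 2, 11) = 11
The minimum achievable maximum is 11.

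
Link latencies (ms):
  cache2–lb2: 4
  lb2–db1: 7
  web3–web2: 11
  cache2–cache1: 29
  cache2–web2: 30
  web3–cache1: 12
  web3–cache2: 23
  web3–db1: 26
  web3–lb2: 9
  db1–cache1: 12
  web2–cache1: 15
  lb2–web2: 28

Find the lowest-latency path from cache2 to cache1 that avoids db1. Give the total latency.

25

Comparing a few candidate routes:
cache2 -> cache1: 29
cache2 -> lb2 -> web3 -> cache1: 4 + 9 + 12 = 25
cache2 -> web3 -> cache1: 23 + 12 = 35
Best route has total 25 ms.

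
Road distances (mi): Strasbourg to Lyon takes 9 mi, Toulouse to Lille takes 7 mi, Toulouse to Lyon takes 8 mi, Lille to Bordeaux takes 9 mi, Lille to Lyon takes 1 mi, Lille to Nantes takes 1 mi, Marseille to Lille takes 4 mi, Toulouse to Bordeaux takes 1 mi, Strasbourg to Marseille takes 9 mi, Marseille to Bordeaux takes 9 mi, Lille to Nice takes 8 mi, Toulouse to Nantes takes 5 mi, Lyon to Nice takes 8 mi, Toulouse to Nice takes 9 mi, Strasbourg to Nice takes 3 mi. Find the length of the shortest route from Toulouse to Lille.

6

Checking several routes:
Toulouse → Bordeaux → Lille: 1 + 9 = 10
Toulouse → Nantes → Lille: 5 + 1 = 6
Toulouse → Lille: 7
Toulouse → Lyon → Lille: 8 + 1 = 9
Shortest: 6 mi.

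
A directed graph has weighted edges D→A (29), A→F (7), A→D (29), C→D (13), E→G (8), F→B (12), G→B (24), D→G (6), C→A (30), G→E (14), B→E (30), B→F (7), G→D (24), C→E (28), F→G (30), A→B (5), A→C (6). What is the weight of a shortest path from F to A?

Candidate routes:
F→G→D→A: 30 + 24 + 29 = 83
F→B→E→G→D→A: 12 + 30 + 8 + 24 + 29 = 103
Shortest: 83.

83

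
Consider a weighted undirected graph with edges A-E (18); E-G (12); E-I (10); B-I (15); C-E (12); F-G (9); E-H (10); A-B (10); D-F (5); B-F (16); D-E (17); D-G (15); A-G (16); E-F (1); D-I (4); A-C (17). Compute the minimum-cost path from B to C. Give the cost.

27

Checking several routes:
B→A→C: 10 + 17 = 27
B→I→D→F→E→C: 15 + 4 + 5 + 1 + 12 = 37
B→I→E→C: 15 + 10 + 12 = 37
B→F→E→C: 16 + 1 + 12 = 29
Shortest: 27.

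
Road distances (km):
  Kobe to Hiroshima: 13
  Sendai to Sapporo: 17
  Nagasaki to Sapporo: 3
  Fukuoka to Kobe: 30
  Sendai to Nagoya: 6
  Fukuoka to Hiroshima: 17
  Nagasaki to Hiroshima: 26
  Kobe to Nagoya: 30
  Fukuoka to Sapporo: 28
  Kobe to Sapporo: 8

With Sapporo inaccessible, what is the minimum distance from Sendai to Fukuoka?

Paths from Sendai to Fukuoka avoiding Sapporo:
Sendai → Nagoya → Kobe → Fukuoka: 6 + 30 + 30 = 66
Sendai → Nagoya → Kobe → Hiroshima → Fukuoka: 6 + 30 + 13 + 17 = 66
Shortest: 66 km.

66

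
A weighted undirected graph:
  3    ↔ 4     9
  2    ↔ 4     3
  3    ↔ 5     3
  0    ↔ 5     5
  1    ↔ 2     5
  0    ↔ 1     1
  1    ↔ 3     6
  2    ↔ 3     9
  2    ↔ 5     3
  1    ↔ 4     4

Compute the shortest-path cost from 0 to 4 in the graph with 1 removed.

11

Paths from 0 to 4 avoiding 1:
0 -> 5 -> 2 -> 4: 5 + 3 + 3 = 11
0 -> 5 -> 2 -> 3 -> 4: 5 + 3 + 9 + 9 = 26
0 -> 5 -> 3 -> 4: 5 + 3 + 9 = 17
0 -> 5 -> 3 -> 2 -> 4: 5 + 3 + 9 + 3 = 20
Best route has total 11.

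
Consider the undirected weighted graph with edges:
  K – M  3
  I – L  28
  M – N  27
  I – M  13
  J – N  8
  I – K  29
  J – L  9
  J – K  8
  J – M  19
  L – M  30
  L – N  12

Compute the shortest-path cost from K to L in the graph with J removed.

Candidate routes:
K→I→L: 29 + 28 = 57
K→M→N→L: 3 + 27 + 12 = 42
K→M→L: 3 + 30 = 33
K→I→M→N→L: 29 + 13 + 27 + 12 = 81
K→M→I→L: 3 + 13 + 28 = 44
K→I→M→L: 29 + 13 + 30 = 72
The minimum is 33.

33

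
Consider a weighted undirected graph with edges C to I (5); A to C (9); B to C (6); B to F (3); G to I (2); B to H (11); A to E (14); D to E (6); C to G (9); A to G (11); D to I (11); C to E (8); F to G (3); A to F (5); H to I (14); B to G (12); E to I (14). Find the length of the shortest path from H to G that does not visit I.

Comparing a few candidate routes:
H-B-F-G: 11 + 3 + 3 = 17
H-B-G: 11 + 12 = 23
H-B-C-A-G: 11 + 6 + 9 + 11 = 37
H-B-C-G: 11 + 6 + 9 = 26
H-B-C-A-F-G: 11 + 6 + 9 + 5 + 3 = 34
H-B-F-A-G: 11 + 3 + 5 + 11 = 30
Best route has total 17.

17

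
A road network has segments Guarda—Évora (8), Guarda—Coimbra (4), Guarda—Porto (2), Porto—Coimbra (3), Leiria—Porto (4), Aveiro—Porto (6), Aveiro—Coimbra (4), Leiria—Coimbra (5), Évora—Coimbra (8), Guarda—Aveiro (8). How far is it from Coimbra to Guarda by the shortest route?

Comparing a few candidate routes:
Coimbra -> Porto -> Guarda: 3 + 2 = 5
Coimbra -> Guarda: 4
Coimbra -> Leiria -> Porto -> Guarda: 5 + 4 + 2 = 11
The minimum is 4.

4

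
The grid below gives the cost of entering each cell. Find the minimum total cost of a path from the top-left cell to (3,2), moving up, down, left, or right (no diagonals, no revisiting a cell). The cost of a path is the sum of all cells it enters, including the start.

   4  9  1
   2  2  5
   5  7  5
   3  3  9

Take [0,0] → [1,0] → [2,0] → [3,0] → [3,1] → [3,2] for a total of 4 + 2 + 5 + 3 + 3 + 9 = 26.

26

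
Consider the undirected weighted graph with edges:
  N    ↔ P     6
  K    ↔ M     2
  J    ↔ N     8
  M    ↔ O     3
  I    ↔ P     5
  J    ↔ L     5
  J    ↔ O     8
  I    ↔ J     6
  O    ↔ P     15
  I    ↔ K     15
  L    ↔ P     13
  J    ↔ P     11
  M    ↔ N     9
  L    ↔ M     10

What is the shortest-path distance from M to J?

11

Some routes from M to J:
M → L → J: 10 + 5 = 15
M → O → J: 3 + 8 = 11
M → N → J: 9 + 8 = 17
M → K → I → J: 2 + 15 + 6 = 23
The minimum is 11.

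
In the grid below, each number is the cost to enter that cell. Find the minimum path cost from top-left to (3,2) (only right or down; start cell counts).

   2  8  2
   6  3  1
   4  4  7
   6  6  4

Best path: [0,0]→[1,0]→[1,1]→[1,2]→[2,2]→[3,2]
Cost: 2 + 6 + 3 + 1 + 7 + 4 = 23
(Top row then right column would cost 24.)

23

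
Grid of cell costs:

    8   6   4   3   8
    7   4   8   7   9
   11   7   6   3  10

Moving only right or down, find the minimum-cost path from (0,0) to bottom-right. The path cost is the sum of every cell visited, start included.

Best path: (0,0) -> (0,1) -> (0,2) -> (0,3) -> (1,3) -> (2,3) -> (2,4)
Cost: 8 + 6 + 4 + 3 + 7 + 3 + 10 = 41

41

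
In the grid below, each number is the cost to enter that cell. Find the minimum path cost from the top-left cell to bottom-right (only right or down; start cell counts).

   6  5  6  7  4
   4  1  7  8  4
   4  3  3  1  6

One optimal route is [0,0] [1,0] [1,1] [2,1] [2,2] [2,3] [2,4].
Its cost is 6 + 4 + 1 + 3 + 3 + 1 + 6 = 24.
For comparison, the top-then-right route costs 38.

24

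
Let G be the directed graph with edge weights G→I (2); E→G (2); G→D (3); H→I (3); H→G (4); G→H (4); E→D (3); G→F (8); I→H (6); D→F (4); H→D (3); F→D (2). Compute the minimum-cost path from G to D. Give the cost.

Some routes from G to D:
G→F→D: 8 + 2 = 10
G→D: 3
G→H→D: 4 + 3 = 7
Best route has total 3.

3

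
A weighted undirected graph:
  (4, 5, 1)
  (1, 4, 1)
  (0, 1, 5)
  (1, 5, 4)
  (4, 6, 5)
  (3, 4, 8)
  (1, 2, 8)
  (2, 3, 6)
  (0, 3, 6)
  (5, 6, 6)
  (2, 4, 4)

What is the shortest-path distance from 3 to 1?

Comparing a few candidate routes:
3-4-5-1: 8 + 1 + 4 = 13
3-0-1: 6 + 5 = 11
3-2-4-1: 6 + 4 + 1 = 11
3-4-1: 8 + 1 = 9
Shortest: 9.

9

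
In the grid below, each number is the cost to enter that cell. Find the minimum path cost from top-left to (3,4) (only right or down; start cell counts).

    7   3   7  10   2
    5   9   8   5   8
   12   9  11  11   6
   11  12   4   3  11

54

Take r0c0 -> r0c1 -> r0c2 -> r0c3 -> r0c4 -> r1c4 -> r2c4 -> r3c4 for a total of 7 + 3 + 7 + 10 + 2 + 8 + 6 + 11 = 54.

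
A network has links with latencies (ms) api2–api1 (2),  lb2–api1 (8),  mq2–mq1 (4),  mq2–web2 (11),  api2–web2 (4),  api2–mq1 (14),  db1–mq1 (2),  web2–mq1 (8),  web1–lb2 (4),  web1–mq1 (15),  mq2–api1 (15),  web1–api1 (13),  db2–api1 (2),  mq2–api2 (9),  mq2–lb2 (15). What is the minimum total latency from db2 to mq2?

13

Some routes from db2 to mq2:
db2 -> api1 -> api2 -> mq2: 2 + 2 + 9 = 13
db2 -> api1 -> lb2 -> mq2: 2 + 8 + 15 = 25
db2 -> api1 -> api2 -> web2 -> mq1 -> mq2: 2 + 2 + 4 + 8 + 4 = 20
db2 -> api1 -> api2 -> mq1 -> mq2: 2 + 2 + 14 + 4 = 22
db2 -> api1 -> api2 -> web2 -> mq2: 2 + 2 + 4 + 11 = 19
db2 -> api1 -> mq2: 2 + 15 = 17
The minimum is 13 ms.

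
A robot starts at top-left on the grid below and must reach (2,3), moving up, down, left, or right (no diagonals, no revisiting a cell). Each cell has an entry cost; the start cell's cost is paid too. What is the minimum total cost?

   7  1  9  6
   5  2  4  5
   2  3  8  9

Cheapest: (0,0)→(0,1)→(1,1)→(1,2)→(1,3)→(2,3)
  7 + 1 + 2 + 4 + 5 + 9 = 28

28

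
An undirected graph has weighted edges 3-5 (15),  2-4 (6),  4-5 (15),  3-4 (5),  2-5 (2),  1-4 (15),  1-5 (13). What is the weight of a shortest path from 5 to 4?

8

Checking several routes:
5 -> 3 -> 4: 15 + 5 = 20
5 -> 4: 15
5 -> 2 -> 4: 2 + 6 = 8
Shortest: 8.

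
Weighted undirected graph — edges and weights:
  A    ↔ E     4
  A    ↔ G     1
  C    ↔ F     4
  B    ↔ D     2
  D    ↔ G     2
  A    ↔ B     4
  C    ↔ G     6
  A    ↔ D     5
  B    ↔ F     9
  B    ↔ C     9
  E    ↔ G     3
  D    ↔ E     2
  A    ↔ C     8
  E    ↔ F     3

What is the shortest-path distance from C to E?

7

Checking several routes:
C → G → E: 6 + 3 = 9
C → G → D → E: 6 + 2 + 2 = 10
C → F → E: 4 + 3 = 7
The minimum is 7.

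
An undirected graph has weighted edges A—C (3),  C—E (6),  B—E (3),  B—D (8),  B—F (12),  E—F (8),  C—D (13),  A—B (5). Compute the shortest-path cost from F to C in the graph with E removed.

Paths from F to C avoiding E:
F -> B -> D -> C: 12 + 8 + 13 = 33
F -> B -> A -> C: 12 + 5 + 3 = 20
The minimum is 20.

20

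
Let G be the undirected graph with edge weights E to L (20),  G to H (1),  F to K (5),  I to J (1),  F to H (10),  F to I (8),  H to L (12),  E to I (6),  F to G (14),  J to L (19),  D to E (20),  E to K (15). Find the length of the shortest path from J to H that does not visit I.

Routes from J to H avoiding I:
J - L - E - K - F - H: 19 + 20 + 15 + 5 + 10 = 69
J - L - E - K - F - G - H: 19 + 20 + 15 + 5 + 14 + 1 = 74
J - L - H: 19 + 12 = 31
Best route has total 31.

31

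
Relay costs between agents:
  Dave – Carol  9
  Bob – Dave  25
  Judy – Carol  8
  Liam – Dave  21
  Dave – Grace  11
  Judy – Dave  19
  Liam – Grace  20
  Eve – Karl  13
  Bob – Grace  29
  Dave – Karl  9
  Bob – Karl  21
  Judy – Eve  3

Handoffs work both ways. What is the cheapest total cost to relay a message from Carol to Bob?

34

Checking several routes:
Carol - Dave - Grace - Bob: 9 + 11 + 29 = 49
Carol - Judy - Dave - Karl - Bob: 8 + 19 + 9 + 21 = 57
Carol - Judy - Dave - Bob: 8 + 19 + 25 = 52
Carol - Dave - Karl - Bob: 9 + 9 + 21 = 39
Carol - Dave - Bob: 9 + 25 = 34
Carol - Judy - Eve - Karl - Bob: 8 + 3 + 13 + 21 = 45
The minimum is 34.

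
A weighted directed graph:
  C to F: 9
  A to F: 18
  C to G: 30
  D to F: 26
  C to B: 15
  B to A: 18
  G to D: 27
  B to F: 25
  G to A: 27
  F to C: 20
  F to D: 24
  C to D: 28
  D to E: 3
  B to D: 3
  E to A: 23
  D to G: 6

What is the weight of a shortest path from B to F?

Some routes from B to F:
B-D-F: 3 + 26 = 29
B-A-F: 18 + 18 = 36
B-F: 25
B-D-E-A-F: 3 + 3 + 23 + 18 = 47
Best route has total 25.

25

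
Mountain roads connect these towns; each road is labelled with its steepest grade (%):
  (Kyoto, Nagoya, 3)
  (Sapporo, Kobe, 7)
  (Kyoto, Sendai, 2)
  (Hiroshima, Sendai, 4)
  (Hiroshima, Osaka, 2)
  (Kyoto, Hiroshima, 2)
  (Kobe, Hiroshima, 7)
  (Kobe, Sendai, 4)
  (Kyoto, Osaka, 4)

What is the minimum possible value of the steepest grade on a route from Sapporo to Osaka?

Checking several routes:
Sapporo -> Kobe -> Hiroshima -> Sendai -> Kyoto -> Osaka: max(7, 7, 4, 2, 4) = 7
Sapporo -> Kobe -> Hiroshima -> Kyoto -> Osaka: max(7, 7, 2, 4) = 7
Sapporo -> Kobe -> Hiroshima -> Osaka: max(7, 7, 2) = 7
Best route has worst link 7%.

7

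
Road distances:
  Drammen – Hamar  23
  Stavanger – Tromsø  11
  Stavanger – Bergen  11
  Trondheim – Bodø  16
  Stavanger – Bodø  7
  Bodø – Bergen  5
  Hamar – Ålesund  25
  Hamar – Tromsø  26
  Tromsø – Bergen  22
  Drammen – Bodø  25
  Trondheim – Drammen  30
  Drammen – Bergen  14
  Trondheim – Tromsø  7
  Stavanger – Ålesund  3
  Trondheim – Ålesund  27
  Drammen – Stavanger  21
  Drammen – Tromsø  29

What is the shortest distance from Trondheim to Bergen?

Some routes from Trondheim to Bergen:
Trondheim -> Tromsø -> Bergen: 7 + 22 = 29
Trondheim -> Tromsø -> Stavanger -> Bergen: 7 + 11 + 11 = 29
Trondheim -> Bodø -> Bergen: 16 + 5 = 21
Shortest: 21.

21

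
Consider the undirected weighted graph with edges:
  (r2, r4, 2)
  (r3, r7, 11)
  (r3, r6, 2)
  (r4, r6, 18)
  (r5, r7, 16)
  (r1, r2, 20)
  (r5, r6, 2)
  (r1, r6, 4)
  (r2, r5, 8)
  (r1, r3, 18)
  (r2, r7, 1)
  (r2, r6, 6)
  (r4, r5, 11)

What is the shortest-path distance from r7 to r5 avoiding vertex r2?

Some routes from r7 to r5 avoiding r2:
r7 - r5: 16
r7 - r3 - r6 - r5: 11 + 2 + 2 = 15
r7 - r3 - r1 - r6 - r5: 11 + 18 + 4 + 2 = 35
Best route has total 15.

15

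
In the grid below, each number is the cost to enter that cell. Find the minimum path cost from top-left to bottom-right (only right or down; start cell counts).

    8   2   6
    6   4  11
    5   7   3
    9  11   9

Take r0c0 → r0c1 → r1c1 → r2c1 → r2c2 → r3c2 for a total of 8 + 2 + 4 + 7 + 3 + 9 = 33.
(Top row then right column would cost 39.)

33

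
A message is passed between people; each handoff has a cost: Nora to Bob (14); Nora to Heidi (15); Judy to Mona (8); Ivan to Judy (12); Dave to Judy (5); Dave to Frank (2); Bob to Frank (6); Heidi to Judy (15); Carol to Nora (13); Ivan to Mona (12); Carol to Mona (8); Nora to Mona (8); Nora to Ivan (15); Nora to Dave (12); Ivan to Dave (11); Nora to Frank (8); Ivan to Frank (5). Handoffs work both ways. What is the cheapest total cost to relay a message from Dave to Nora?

Some routes from Dave to Nora:
Dave-Judy-Mona-Nora: 5 + 8 + 8 = 21
Dave-Frank-Ivan-Nora: 2 + 5 + 15 = 22
Dave-Frank-Nora: 2 + 8 = 10
Dave-Frank-Bob-Nora: 2 + 6 + 14 = 22
Dave-Nora: 12
The minimum is 10.

10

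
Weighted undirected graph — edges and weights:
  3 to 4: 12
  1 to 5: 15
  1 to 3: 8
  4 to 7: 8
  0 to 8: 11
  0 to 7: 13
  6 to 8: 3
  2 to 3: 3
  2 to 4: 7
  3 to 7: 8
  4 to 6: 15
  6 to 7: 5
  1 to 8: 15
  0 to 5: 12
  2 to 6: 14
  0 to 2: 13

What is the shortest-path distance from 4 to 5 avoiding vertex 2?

33

Checking several routes:
4 -> 7 -> 0 -> 5: 8 + 13 + 12 = 33
4 -> 7 -> 6 -> 8 -> 0 -> 5: 8 + 5 + 3 + 11 + 12 = 39
4 -> 3 -> 1 -> 5: 12 + 8 + 15 = 35
The minimum is 33.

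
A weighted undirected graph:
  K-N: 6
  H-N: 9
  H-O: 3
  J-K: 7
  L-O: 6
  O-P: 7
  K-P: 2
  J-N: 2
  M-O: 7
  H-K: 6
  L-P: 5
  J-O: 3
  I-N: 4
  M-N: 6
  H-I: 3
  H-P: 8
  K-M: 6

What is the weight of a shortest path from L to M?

13

A few of the L→M routes:
L-O-J-N-M: 6 + 3 + 2 + 6 = 17
L-P-O-M: 5 + 7 + 7 = 19
L-P-K-M: 5 + 2 + 6 = 13
L-P-K-N-M: 5 + 2 + 6 + 6 = 19
L-O-M: 6 + 7 = 13
Shortest: 13.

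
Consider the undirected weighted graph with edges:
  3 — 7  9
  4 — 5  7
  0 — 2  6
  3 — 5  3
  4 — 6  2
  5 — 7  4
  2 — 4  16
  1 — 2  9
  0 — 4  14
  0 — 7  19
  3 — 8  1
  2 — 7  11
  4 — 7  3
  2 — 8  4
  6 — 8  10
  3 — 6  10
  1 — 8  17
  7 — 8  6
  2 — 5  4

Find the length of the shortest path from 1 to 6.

22

Some routes from 1 to 6:
1 -> 2 -> 7 -> 4 -> 6: 9 + 11 + 3 + 2 = 25
1 -> 2 -> 8 -> 3 -> 6: 9 + 4 + 1 + 10 = 24
1 -> 2 -> 8 -> 7 -> 4 -> 6: 9 + 4 + 6 + 3 + 2 = 24
1 -> 2 -> 5 -> 7 -> 4 -> 6: 9 + 4 + 4 + 3 + 2 = 22
1 -> 2 -> 8 -> 6: 9 + 4 + 10 = 23
1 -> 2 -> 5 -> 4 -> 6: 9 + 4 + 7 + 2 = 22
Shortest: 22.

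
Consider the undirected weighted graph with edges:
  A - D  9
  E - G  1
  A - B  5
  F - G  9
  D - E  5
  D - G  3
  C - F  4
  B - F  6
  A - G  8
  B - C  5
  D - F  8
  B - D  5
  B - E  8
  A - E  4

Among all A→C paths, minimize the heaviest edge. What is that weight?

Some routes from A to C:
A → B → C: max(5, 5) = 5
A → E → G → D → B → F → C: max(4, 1, 3, 5, 6, 4) = 6
A → E → G → D → B → C: max(4, 1, 3, 5, 5) = 5
A → B → F → C: max(5, 6, 4) = 6
A → E → D → B → C: max(4, 5, 5, 5) = 5
A → E → D → B → F → C: max(4, 5, 5, 6, 4) = 6
Best route has worst link 5.

5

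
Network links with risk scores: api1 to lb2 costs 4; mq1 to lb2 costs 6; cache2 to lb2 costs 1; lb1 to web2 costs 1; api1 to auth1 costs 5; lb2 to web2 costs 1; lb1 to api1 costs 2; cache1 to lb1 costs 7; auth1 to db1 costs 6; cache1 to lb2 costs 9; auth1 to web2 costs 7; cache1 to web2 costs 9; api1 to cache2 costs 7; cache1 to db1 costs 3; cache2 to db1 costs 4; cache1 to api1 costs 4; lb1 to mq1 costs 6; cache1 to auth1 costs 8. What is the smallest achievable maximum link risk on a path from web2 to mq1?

Some routes from web2 to mq1:
web2 -> lb2 -> api1 -> lb1 -> mq1: max(1, 4, 2, 6) = 6
web2 -> lb2 -> cache2 -> db1 -> cache1 -> api1 -> lb1 -> mq1: max(1, 1, 4, 3, 4, 2, 6) = 6
web2 -> lb2 -> cache2 -> db1 -> auth1 -> api1 -> lb1 -> mq1: max(1, 1, 4, 6, 5, 2, 6) = 6
web2 -> lb2 -> mq1: max(1, 6) = 6
Best route has worst link 6.

6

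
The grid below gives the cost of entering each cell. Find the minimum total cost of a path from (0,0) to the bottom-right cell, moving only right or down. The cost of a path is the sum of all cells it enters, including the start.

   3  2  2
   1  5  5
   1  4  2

Path (0,0) → (1,0) → (2,0) → (2,1) → (2,2): 3 + 1 + 1 + 4 + 2 = 11.
(Top row then right column would cost 14.)

11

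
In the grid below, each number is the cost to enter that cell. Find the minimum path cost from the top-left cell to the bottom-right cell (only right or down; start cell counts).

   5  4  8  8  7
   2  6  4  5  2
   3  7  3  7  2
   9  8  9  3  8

Path (0,0)→(1,0)→(1,1)→(1,2)→(1,3)→(1,4)→(2,4)→(3,4): 5 + 2 + 6 + 4 + 5 + 2 + 2 + 8 = 34.
(Top row then right column would cost 44.)

34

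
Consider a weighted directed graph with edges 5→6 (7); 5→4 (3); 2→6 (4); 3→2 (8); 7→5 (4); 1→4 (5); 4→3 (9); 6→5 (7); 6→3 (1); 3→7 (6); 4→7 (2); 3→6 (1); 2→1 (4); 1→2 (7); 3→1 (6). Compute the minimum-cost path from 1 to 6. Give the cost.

Routes from 1 to 6:
1→4→3→6: 5 + 9 + 1 = 15
1→4→7→5→6: 5 + 2 + 4 + 7 = 18
1→4→3→2→6: 5 + 9 + 8 + 4 = 26
1→2→6: 7 + 4 = 11
1→4→3→7→5→6: 5 + 9 + 6 + 4 + 7 = 31
Best route has total 11.

11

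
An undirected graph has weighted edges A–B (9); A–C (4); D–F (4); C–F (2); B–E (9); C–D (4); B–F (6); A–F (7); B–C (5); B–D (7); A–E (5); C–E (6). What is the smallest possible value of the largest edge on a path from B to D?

5

Some routes from B to D:
B-F-C-D: max(6, 2, 4) = 6
B-C-D: max(5, 4) = 5
B-C-F-D: max(5, 2, 4) = 5
B-F-D: max(6, 4) = 6
The minimum achievable maximum is 5.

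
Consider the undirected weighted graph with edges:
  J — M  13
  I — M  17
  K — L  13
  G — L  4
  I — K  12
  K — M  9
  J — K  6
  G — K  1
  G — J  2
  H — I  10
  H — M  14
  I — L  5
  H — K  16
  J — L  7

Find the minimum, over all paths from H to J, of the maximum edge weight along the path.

10

Checking several routes:
H -> I -> L -> G -> J: max(10, 5, 4, 2) = 10
H -> I -> L -> J: max(10, 5, 7) = 10
H -> I -> L -> G -> K -> J: max(10, 5, 4, 1, 6) = 10
Smallest bottleneck: 10.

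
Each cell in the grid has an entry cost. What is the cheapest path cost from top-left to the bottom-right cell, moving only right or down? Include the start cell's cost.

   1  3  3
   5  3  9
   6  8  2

17

Take (0,0)→(0,1)→(1,1)→(2,1)→(2,2) for a total of 1 + 3 + 3 + 8 + 2 = 17.
(Top row then right column would cost 18.)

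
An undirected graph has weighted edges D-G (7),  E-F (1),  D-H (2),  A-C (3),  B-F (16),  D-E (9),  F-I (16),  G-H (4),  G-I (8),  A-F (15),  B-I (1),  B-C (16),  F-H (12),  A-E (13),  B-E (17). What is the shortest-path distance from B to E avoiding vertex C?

Checking several routes:
B -> E: 17
B -> F -> E: 16 + 1 = 17
B -> I -> G -> H -> D -> E: 1 + 8 + 4 + 2 + 9 = 24
B -> I -> G -> D -> E: 1 + 8 + 7 + 9 = 25
B -> I -> G -> H -> F -> E: 1 + 8 + 4 + 12 + 1 = 26
B -> I -> F -> E: 1 + 16 + 1 = 18
Best route has total 17.

17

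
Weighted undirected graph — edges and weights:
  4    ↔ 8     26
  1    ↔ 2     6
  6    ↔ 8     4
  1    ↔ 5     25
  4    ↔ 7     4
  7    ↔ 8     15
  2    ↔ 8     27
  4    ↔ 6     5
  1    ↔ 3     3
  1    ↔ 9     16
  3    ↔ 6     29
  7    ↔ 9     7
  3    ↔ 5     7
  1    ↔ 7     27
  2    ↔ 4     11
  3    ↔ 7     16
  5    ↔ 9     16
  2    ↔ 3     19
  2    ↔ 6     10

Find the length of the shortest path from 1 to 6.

A few of the 1→6 routes:
1 - 2 - 6: 6 + 10 = 16
1 - 3 - 2 - 6: 3 + 19 + 10 = 32
1 - 2 - 4 - 6: 6 + 11 + 5 = 22
1 - 3 - 7 - 4 - 6: 3 + 16 + 4 + 5 = 28
The minimum is 16.

16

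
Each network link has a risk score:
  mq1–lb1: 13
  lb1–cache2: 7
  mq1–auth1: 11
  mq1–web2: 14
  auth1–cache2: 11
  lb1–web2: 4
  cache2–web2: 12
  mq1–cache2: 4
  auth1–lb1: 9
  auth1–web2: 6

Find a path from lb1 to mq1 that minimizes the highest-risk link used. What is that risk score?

Checking several routes:
lb1→auth1→cache2→mq1: max(9, 11, 4) = 11
lb1→web2→auth1→mq1: max(4, 6, 11) = 11
lb1→cache2→mq1: max(7, 4) = 7
lb1→web2→auth1→cache2→mq1: max(4, 6, 11, 4) = 11
The minimum achievable maximum is 7.

7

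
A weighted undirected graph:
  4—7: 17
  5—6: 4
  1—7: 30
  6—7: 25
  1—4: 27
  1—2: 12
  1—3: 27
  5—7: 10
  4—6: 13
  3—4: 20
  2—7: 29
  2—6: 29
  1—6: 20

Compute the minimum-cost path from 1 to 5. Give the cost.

24

Comparing a few candidate routes:
1→7→5: 30 + 10 = 40
1→6→5: 20 + 4 = 24
1→4→6→5: 27 + 13 + 4 = 44
Best route has total 24.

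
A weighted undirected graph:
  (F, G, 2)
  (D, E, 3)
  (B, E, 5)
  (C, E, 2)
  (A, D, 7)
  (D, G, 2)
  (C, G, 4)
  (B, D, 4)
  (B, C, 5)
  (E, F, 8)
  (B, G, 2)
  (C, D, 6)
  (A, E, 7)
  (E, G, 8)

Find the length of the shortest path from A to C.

9

Checking several routes:
A - E - D - G - C: 7 + 3 + 2 + 4 = 16
A - D - G - C: 7 + 2 + 4 = 13
A - E - C: 7 + 2 = 9
A - D - E - C: 7 + 3 + 2 = 12
A - D - C: 7 + 6 = 13
The minimum is 9.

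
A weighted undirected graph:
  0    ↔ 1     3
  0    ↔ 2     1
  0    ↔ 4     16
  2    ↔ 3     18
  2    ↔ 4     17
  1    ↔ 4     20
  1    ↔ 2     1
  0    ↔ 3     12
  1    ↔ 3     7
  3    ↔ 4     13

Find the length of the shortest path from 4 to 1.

18

A few of the 4→1 routes:
4 - 0 - 2 - 1: 16 + 1 + 1 = 18
4 - 0 - 1: 16 + 3 = 19
4 - 2 - 1: 17 + 1 = 18
Shortest: 18.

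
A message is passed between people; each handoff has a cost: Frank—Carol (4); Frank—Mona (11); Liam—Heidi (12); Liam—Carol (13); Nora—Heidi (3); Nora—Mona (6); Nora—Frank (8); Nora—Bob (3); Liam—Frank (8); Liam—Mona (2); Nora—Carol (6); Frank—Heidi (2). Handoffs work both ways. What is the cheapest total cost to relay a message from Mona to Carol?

Some routes from Mona to Carol:
Mona→Nora→Heidi→Frank→Carol: 6 + 3 + 2 + 4 = 15
Mona→Nora→Carol: 6 + 6 = 12
Mona→Frank→Carol: 11 + 4 = 15
Mona→Liam→Frank→Carol: 2 + 8 + 4 = 14
Mona→Liam→Carol: 2 + 13 = 15
Best route has total 12.

12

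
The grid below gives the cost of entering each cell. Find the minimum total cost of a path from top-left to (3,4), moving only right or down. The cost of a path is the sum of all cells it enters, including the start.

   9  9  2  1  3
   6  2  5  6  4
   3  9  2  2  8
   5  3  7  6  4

36

Cheapest: (0,0) -> (1,0) -> (1,1) -> (1,2) -> (2,2) -> (2,3) -> (3,3) -> (3,4)
  9 + 6 + 2 + 5 + 2 + 2 + 6 + 4 = 36
For comparison, the top-then-right route costs 40.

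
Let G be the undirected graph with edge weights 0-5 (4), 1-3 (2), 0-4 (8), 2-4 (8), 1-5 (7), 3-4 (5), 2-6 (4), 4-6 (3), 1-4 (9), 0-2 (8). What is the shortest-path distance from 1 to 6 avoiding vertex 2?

10

Routes from 1 to 6 avoiding 2:
1-3-4-6: 2 + 5 + 3 = 10
1-5-0-4-6: 7 + 4 + 8 + 3 = 22
1-4-6: 9 + 3 = 12
Best route has total 10.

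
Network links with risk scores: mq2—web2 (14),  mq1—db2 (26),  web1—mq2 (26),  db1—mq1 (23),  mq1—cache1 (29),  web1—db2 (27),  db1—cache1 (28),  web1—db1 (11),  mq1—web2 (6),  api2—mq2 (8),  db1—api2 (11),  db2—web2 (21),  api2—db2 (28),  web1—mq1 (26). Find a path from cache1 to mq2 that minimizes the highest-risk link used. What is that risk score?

Some routes from cache1 to mq2:
cache1→db1→mq1→web2→db2→web1→mq2: max(28, 23, 6, 21, 27, 26) = 28
cache1→db1→mq1→web2→db2→api2→mq2: max(28, 23, 6, 21, 28, 8) = 28
cache1→db1→mq1→web2→mq2: max(28, 23, 6, 14) = 28
cache1→db1→mq1→web1→db2→web2→mq2: max(28, 23, 26, 27, 21, 14) = 28
Smallest bottleneck: 28.

28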